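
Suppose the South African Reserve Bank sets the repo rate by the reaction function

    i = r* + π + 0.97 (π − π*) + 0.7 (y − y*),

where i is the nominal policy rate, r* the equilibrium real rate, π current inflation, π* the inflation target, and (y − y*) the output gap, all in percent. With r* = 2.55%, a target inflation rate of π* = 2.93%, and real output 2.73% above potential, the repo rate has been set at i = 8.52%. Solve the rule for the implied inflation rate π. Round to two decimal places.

Output 2.73% above potential → (y − y*) = 2.73.
Collecting π: i = r* + (1 + 0.97) π − 0.97 π* + 0.7 (y − y*)
1.97 π = 8.52 − 2.55 + 0.97 × 2.93 − 0.7 × 2.73 = 6.9011
π = 6.9011 / 1.97 = 3.50

3.50%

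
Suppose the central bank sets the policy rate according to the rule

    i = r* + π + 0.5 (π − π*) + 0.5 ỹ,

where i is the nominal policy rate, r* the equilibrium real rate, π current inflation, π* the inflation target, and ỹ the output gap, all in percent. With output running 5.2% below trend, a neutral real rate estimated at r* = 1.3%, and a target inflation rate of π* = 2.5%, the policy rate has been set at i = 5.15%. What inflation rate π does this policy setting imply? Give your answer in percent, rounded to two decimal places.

Output 5.2% below potential → ỹ = -5.2.
Collecting π: i = r* + (1 + 0.5) π − 0.5 π* + 0.5 ỹ
1.5 π = 5.15 − 1.3 + 0.5 × 2.5 − 0.5 × (-5.2) = 7.7
π = 7.7 / 1.5 = 5.13

5.13%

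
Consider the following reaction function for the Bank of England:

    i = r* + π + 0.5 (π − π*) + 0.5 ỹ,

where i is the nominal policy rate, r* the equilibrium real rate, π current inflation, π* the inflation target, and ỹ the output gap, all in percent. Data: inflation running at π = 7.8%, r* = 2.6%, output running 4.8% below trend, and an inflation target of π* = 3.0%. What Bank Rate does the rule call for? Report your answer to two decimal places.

10.40%

Output 4.8% below potential → ỹ = -4.8.
i = 2.6 + 7.8 + 0.5 × (7.8 − 3.0) + 0.5 × (-4.8)
   = 2.6 + 7.8 + 2.4 − 2.4 = 10.40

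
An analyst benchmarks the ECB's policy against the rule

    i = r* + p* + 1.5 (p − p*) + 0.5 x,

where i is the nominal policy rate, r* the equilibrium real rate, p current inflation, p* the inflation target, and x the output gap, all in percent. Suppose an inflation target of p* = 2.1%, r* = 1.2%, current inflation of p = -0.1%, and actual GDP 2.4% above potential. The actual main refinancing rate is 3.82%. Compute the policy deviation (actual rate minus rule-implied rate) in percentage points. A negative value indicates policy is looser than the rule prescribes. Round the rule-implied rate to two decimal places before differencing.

2.62 pp

Output 2.4% above potential → x = 2.4.
i = 1.2 + 2.1 + 1.5 × (-0.1 − 2.1) + 0.5 × 2.4
   = 1.2 + 2.1 − 3.3 + 1.2 = 1.20
Deviation = 3.82 − 1.20 = 2.62 pp.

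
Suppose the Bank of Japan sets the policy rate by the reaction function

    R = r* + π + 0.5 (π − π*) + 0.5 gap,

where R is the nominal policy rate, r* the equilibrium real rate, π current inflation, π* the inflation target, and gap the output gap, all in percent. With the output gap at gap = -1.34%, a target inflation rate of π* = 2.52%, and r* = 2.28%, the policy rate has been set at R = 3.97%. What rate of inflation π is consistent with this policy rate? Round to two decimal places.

2.41%

Collecting π: R = r* + (1 + 0.5) π − 0.5 π* + 0.5 gap
1.5 π = 3.97 − 2.28 + 0.5 × 2.52 − 0.5 × (-1.34) = 3.62
π = 3.62 / 1.5 = 2.41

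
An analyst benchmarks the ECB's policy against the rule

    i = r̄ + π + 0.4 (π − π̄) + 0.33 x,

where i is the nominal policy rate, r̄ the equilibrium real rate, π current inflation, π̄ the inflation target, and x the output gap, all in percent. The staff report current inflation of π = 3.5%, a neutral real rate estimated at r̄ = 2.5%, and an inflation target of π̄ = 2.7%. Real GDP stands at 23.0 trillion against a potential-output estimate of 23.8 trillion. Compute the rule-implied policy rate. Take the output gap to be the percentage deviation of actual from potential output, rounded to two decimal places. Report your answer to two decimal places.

5.21%

Output gap = 100 × (23.0 − 23.8) / 23.8 = -3.36%.
i = 2.50 + 3.50 + 0.4 × (3.50 − 2.70) + 0.33 × (-3.36)
   = 2.50 + 3.5 + 0.32 − 1.1088 = 5.21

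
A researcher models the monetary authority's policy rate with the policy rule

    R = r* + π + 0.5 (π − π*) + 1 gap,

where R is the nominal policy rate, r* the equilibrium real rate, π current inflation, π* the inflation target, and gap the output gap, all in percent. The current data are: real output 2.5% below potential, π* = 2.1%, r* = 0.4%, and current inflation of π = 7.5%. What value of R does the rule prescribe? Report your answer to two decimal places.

Output 2.5% below potential → gap = -2.5.
R = 0.4 + 7.5 + 0.5 × (7.5 − 2.1) + 1 × (-2.5)
   = 0.4 + 7.5 + 2.7 − 2.5 = 8.10

8.10%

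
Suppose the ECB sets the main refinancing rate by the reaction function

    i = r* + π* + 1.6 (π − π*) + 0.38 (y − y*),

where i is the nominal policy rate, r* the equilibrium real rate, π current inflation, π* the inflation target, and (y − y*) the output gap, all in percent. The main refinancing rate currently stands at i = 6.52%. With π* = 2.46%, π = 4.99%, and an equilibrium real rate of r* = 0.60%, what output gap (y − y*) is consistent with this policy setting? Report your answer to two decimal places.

0.38 (y − y*) = 6.52 − 0.60 − 2.46 − 1.6 × (4.99 − 2.46) = -0.588
(y − y*) = -0.588 / 0.38 = -1.55

-1.55%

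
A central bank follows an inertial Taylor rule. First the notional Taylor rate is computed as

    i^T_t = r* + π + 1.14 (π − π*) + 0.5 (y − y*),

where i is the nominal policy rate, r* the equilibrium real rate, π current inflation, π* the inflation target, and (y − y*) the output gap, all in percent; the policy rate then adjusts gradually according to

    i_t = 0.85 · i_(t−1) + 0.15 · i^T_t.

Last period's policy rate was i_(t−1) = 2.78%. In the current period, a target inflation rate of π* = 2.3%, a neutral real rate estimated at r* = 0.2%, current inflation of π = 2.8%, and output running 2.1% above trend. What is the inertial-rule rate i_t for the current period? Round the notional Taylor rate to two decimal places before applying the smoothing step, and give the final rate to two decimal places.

3.06%

Output 2.1% above potential → (y − y*) = 2.1.
i^T_t = 0.2 + 2.8 + 1.14 × (2.8 − 2.3) + 0.5 × 2.1
   = 0.2 + 2.8 + 0.57 + 1.05 = 4.62
i_t = 0.85 × 2.78 + 0.15 × 4.62 = 2.363 + 0.693 = 3.06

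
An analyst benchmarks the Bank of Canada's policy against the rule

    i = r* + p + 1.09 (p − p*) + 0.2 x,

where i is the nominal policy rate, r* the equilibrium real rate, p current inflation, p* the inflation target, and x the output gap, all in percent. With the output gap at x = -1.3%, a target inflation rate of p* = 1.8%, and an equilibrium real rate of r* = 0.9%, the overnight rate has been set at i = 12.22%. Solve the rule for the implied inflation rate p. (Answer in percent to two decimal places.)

6.48%

Collecting p: i = r* + (1 + 1.09) p − 1.09 p* + 0.2 x
2.09 p = 12.22 − 0.9 + 1.09 × 1.8 − 0.2 × (-1.3) = 13.542
p = 13.542 / 2.09 = 6.48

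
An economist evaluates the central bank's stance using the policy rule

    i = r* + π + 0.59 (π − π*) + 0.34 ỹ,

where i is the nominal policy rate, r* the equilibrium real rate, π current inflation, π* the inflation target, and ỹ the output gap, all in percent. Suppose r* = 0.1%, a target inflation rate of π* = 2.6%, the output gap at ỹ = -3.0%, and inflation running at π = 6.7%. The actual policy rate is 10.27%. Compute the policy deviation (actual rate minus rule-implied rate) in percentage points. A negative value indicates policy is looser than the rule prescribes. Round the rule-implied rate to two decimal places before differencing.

2.07 pp

i = 0.1 + 6.7 + 0.59 × (6.7 − 2.6) + 0.34 × (-3.0)
   = 0.1 + 6.7 + 2.419 − 1.02 = 8.20
Deviation = 10.27 − 8.20 = 2.07 pp.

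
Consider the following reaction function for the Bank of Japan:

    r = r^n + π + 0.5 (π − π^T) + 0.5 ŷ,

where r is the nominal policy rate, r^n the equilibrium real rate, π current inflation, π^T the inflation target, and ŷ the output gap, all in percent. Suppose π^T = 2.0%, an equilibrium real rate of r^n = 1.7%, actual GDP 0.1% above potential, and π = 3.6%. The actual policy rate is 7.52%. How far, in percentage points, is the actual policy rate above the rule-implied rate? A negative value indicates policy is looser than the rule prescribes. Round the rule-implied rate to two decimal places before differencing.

Output 0.1% above potential → ŷ = 0.1.
r = 1.7 + 3.6 + 0.5 × (3.6 − 2.0) + 0.5 × 0.1
   = 1.7 + 3.6 + 0.8 + 0.05 = 6.15
Deviation = 7.52 − 6.15 = 1.37 pp.

1.37 pp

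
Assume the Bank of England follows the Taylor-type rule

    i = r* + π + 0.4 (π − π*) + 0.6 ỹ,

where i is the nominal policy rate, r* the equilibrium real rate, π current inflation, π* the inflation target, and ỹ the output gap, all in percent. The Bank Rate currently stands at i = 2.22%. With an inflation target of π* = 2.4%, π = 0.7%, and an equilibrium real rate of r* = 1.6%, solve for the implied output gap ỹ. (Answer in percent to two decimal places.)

1.00%

0.6 ỹ = 2.22 − 1.6 − 0.7 − 0.4 × (0.7 − 2.4) = 0.6
ỹ = 0.6 / 0.6 = 1.00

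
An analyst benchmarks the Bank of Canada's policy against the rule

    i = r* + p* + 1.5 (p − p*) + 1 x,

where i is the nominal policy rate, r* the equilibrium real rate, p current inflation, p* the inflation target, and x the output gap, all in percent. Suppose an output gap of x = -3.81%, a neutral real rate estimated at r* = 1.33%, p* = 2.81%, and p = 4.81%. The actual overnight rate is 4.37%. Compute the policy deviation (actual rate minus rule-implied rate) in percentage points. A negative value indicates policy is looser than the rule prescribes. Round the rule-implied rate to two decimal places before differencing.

1.04 pp

i = 1.33 + 2.81 + 1.5 × (4.81 − 2.81) + 1 × (-3.81)
   = 1.33 + 2.81 + 3 − 3.81 = 3.33
Deviation = 4.37 − 3.33 = 1.04 pp.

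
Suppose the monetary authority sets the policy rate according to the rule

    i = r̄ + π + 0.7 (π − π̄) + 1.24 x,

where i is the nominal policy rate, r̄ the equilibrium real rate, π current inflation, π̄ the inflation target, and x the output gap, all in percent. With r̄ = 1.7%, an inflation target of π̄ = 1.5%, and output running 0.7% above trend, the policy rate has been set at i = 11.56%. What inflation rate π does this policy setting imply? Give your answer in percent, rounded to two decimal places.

Output 0.7% above potential → x = 0.7.
Collecting π: i = r̄ + (1 + 0.7) π − 0.7 π̄ + 1.24 x
1.7 π = 11.56 − 1.7 + 0.7 × 1.5 − 1.24 × 0.7 = 10.042
π = 10.042 / 1.7 = 5.91

5.91%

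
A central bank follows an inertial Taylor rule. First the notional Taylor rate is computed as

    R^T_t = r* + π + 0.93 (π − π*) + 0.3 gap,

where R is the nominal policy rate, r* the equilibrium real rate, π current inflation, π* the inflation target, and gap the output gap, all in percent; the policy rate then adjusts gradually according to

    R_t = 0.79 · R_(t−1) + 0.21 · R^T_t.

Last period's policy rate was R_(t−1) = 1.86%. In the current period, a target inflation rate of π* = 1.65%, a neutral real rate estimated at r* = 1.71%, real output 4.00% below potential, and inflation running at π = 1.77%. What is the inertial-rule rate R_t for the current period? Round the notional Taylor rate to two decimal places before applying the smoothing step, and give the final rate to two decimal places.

Output 4.00% below potential → gap = -4.00.
R^T_t = 1.71 + 1.77 + 0.93 × (1.77 − 1.65) + 0.3 × (-4.00)
   = 1.71 + 1.77 + 0.1116 − 1.2 = 2.39
R_t = 0.79 × 1.86 + 0.21 × 2.39 = 1.4694 + 0.5019 = 1.97

1.97%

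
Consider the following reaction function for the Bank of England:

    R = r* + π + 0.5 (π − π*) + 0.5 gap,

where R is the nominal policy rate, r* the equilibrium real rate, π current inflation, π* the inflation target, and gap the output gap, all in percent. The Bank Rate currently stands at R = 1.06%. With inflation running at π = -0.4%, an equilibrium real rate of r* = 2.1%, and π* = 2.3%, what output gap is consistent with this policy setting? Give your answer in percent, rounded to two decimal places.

1.42%

0.5 gap = 1.06 − 2.1 − (-0.4) − 0.5 × ((-0.4) − 2.3) = 0.71
gap = 0.71 / 0.5 = 1.42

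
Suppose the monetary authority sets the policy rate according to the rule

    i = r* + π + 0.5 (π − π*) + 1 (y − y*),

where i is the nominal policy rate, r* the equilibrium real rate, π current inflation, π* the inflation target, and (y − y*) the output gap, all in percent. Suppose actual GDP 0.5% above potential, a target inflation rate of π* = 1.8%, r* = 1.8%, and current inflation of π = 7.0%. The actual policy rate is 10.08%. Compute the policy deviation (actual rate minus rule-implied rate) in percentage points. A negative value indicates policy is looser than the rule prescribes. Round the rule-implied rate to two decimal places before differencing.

-1.82 pp

Output 0.5% above potential → (y − y*) = 0.5.
i = 1.8 + 7.0 + 0.5 × (7.0 − 1.8) + 1 × 0.5
   = 1.8 + 7 + 2.6 + 0.5 = 11.90
Deviation = 10.08 − 11.90 = -1.82 pp.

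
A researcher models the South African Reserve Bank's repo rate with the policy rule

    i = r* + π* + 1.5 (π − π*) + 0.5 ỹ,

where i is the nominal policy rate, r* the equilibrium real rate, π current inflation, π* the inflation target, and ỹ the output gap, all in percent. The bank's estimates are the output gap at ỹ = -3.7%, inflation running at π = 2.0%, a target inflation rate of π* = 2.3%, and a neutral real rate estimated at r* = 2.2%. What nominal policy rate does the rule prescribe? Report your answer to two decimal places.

2.20%

i = 2.2 + 2.3 + 1.5 × (2.0 − 2.3) + 0.5 × (-3.7)
   = 2.2 + 2.3 − 0.45 − 1.85 = 2.20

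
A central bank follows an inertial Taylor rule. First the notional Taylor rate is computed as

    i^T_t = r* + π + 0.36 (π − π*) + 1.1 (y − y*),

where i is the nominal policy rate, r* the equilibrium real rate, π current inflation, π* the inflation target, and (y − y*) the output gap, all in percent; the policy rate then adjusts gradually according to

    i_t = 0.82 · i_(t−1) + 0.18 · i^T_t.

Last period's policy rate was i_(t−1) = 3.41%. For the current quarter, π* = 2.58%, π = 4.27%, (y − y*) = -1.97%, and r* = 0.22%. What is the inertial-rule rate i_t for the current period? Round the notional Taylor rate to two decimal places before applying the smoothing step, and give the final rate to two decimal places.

3.32%

i^T_t = 0.22 + 4.27 + 0.36 × (4.27 − 2.58) + 1.1 × (-1.97)
   = 0.22 + 4.27 + 0.6084 − 2.167 = 2.93
i_t = 0.82 × 3.41 + 0.18 × 2.93 = 2.7962 + 0.5274 = 3.32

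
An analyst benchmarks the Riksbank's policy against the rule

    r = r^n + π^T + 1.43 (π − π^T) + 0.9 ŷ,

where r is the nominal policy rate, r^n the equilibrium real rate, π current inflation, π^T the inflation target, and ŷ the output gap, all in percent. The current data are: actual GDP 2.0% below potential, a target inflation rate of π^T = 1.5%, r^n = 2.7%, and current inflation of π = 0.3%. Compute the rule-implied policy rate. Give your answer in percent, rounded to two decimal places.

0.68%

Output 2.0% below potential → ŷ = -2.0.
r = 2.7 + 1.5 + 1.43 × (0.3 − 1.5) + 0.9 × (-2.0)
   = 2.7 + 1.5 − 1.716 − 1.8 = 0.68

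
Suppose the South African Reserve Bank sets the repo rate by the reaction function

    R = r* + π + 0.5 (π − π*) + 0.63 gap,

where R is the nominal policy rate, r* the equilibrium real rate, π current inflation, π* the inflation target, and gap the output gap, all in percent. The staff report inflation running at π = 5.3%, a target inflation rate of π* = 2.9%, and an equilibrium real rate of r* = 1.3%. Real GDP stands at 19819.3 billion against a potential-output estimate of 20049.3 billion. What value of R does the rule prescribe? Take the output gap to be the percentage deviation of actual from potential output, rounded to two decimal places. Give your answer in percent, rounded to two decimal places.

7.08%

Output gap = 100 × (19819.3 − 20049.3) / 20049.3 = -1.15%.
R = 1.30 + 5.30 + 0.5 × (5.30 − 2.90) + 0.63 × (-1.15)
   = 1.30 + 5.3 + 1.2 − 0.7245 = 7.08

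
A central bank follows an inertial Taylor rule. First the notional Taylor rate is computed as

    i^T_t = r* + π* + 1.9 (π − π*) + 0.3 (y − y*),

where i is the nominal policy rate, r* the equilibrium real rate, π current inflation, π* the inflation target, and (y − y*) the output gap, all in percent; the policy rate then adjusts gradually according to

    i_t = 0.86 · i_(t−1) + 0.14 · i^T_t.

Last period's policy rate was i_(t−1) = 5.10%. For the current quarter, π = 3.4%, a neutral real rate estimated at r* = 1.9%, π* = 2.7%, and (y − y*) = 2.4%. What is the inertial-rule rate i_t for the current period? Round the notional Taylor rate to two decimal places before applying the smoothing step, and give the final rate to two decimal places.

i^T_t = 1.9 + 2.7 + 1.9 × (3.4 − 2.7) + 0.3 × 2.4
   = 1.9 + 2.7 + 1.33 + 0.72 = 6.65
i_t = 0.86 × 5.10 + 0.14 × 6.65 = 4.386 + 0.931 = 5.32

5.32%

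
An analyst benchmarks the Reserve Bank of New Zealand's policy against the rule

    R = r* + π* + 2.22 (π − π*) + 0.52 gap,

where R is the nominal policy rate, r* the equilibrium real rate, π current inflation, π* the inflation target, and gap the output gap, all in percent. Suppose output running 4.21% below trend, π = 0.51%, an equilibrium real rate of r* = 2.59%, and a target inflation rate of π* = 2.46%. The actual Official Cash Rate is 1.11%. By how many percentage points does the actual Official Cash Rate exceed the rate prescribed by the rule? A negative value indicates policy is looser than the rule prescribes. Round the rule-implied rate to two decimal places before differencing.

Output 4.21% below potential → gap = -4.21.
R = 2.59 + 2.46 + 2.22 × (0.51 − 2.46) + 0.52 × (-4.21)
   = 2.59 + 2.46 − 4.329 − 2.1892 = -1.47
Deviation = 1.11 − (-1.47) = 2.58 pp.

2.58 pp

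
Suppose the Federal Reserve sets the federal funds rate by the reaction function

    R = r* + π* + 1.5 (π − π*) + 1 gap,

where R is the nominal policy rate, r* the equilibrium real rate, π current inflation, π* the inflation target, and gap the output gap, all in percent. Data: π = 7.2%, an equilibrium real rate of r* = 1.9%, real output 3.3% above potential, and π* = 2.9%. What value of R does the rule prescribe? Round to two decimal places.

14.55%

Output 3.3% above potential → gap = 3.3.
R = 1.9 + 2.9 + 1.5 × (7.2 − 2.9) + 1 × 3.3
   = 1.9 + 2.9 + 6.45 + 3.3 = 14.55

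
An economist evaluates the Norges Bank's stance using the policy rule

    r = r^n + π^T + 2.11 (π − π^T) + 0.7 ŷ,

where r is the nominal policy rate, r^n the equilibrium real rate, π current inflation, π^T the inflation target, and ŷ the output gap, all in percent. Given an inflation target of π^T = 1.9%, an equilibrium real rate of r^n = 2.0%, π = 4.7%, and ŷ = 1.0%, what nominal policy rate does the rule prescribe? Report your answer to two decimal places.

r = 2.0 + 1.9 + 2.11 × (4.7 − 1.9) + 0.7 × 1.0
   = 2.0 + 1.9 + 5.908 + 0.7 = 10.51

10.51%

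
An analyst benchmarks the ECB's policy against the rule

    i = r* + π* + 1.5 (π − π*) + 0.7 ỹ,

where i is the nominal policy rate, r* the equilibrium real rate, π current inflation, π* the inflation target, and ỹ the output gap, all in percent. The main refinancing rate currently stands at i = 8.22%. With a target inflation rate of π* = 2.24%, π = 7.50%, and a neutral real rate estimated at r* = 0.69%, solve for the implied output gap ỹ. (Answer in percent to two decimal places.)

-3.71%

0.7 ỹ = 8.22 − 0.69 − 2.24 − 1.5 × (7.50 − 2.24) = -2.6
ỹ = -2.6 / 0.7 = -3.71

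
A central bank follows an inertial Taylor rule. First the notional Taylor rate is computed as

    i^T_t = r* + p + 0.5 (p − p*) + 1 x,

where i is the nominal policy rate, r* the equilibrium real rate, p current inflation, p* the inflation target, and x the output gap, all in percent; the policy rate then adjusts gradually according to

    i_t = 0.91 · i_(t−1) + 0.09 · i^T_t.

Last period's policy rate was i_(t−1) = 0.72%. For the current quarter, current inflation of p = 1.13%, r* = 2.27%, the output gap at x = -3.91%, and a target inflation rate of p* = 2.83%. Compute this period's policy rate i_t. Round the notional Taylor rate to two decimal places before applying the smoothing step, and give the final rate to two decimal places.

i^T_t = 2.27 + 1.13 + 0.5 × (1.13 − 2.83) + 1 × (-3.91)
   = 2.27 + 1.13 − 0.85 − 3.91 = -1.36
i_t = 0.91 × 0.72 + 0.09 × (-1.36) = 0.6552 − 0.1224 = 0.53

0.53%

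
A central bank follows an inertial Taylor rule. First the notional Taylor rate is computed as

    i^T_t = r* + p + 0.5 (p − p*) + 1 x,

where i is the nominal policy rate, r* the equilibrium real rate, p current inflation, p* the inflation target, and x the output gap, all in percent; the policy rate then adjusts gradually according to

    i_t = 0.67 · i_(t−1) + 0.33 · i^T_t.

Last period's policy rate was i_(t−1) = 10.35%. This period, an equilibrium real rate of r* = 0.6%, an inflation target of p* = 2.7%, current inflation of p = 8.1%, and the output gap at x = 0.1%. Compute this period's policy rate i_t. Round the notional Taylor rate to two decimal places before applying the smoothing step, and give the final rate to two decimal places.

i^T_t = 0.6 + 8.1 + 0.5 × (8.1 − 2.7) + 1 × 0.1
   = 0.6 + 8.1 + 2.7 + 0.1 = 11.50
i_t = 0.67 × 10.35 + 0.33 × 11.50 = 6.9345 + 3.795 = 10.73

10.73%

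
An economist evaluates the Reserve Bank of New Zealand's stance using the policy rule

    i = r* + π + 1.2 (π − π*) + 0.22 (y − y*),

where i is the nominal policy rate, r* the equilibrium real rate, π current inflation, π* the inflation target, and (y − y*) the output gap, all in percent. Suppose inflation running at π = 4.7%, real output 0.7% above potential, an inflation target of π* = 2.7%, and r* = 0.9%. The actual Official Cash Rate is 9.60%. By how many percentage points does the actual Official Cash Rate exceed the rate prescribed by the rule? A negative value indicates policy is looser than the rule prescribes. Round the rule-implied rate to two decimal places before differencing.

Output 0.7% above potential → (y − y*) = 0.7.
i = 0.9 + 4.7 + 1.2 × (4.7 − 2.7) + 0.22 × 0.7
   = 0.9 + 4.7 + 2.4 + 0.154 = 8.15
Deviation = 9.60 − 8.15 = 1.45 pp.

1.45 pp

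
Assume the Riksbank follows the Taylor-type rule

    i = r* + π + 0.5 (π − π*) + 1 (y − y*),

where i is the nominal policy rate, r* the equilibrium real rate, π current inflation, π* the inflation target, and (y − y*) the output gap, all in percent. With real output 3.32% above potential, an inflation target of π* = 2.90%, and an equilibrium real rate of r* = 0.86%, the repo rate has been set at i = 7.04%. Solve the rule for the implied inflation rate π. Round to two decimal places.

2.87%

Output 3.32% above potential → (y − y*) = 3.32.
Collecting π: i = r* + (1 + 0.5) π − 0.5 π* + 1 (y − y*)
1.5 π = 7.04 − 0.86 + 0.5 × 2.90 − 1 × 3.32 = 4.31
π = 4.31 / 1.5 = 2.87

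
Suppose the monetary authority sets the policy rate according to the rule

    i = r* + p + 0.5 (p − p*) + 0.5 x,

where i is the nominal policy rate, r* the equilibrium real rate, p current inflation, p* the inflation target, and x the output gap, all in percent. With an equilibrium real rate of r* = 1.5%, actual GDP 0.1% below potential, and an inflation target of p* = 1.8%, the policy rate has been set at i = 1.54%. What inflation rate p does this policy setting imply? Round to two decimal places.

Output 0.1% below potential → x = -0.1.
Collecting p: i = r* + (1 + 0.5) p − 0.5 p* + 0.5 x
1.5 p = 1.54 − 1.5 + 0.5 × 1.8 − 0.5 × (-0.1) = 0.99
p = 0.99 / 1.5 = 0.66

0.66%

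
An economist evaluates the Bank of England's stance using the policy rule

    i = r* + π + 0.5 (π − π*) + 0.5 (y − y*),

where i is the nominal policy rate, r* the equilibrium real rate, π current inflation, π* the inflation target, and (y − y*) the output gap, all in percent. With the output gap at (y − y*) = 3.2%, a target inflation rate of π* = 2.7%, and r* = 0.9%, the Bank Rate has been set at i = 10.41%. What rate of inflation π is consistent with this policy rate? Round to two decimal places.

Collecting π: i = r* + (1 + 0.5) π − 0.5 π* + 0.5 (y − y*)
1.5 π = 10.41 − 0.9 + 0.5 × 2.7 − 0.5 × 3.2 = 9.26
π = 9.26 / 1.5 = 6.17

6.17%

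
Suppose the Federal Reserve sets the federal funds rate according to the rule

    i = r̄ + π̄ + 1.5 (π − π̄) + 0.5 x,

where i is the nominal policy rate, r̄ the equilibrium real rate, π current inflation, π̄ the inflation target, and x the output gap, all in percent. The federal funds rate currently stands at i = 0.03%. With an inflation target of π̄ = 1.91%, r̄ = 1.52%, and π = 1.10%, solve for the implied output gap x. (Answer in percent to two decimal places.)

0.5 x = 0.03 − 1.52 − 1.91 − 1.5 × (1.10 − 1.91) = -2.185
x = -2.185 / 0.5 = -4.37

-4.37%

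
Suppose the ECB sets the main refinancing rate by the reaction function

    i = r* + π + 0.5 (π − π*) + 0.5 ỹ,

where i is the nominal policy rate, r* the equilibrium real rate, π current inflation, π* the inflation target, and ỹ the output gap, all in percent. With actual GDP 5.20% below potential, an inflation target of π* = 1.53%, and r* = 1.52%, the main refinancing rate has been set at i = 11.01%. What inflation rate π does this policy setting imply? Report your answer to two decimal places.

Output 5.20% below potential → ỹ = -5.20.
Collecting π: i = r* + (1 + 0.5) π − 0.5 π* + 0.5 ỹ
1.5 π = 11.01 − 1.52 + 0.5 × 1.53 − 0.5 × (-5.20) = 12.855
π = 12.855 / 1.5 = 8.57

8.57%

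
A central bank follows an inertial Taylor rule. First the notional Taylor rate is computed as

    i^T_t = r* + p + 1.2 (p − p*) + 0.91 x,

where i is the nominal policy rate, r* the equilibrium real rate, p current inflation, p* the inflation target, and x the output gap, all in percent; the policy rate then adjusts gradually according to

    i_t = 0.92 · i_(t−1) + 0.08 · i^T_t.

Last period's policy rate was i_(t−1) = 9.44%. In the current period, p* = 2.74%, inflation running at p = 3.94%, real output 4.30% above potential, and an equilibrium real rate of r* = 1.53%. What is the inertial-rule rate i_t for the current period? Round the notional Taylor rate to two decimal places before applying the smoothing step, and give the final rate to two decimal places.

9.55%

Output 4.30% above potential → x = 4.30.
i^T_t = 1.53 + 3.94 + 1.2 × (3.94 − 2.74) + 0.91 × 4.30
   = 1.53 + 3.94 + 1.44 + 3.913 = 10.82
i_t = 0.92 × 9.44 + 0.08 × 10.82 = 8.6848 + 0.8656 = 9.55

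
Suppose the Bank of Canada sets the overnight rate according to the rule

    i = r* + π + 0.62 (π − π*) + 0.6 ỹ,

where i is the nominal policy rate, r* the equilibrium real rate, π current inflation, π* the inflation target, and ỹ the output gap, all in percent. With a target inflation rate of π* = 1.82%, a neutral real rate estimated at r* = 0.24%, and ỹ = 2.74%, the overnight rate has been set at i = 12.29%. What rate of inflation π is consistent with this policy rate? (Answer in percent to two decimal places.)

Collecting π: i = r* + (1 + 0.62) π − 0.62 π* + 0.6 ỹ
1.62 π = 12.29 − 0.24 + 0.62 × 1.82 − 0.6 × 2.74 = 11.5344
π = 11.5344 / 1.62 = 7.12

7.12%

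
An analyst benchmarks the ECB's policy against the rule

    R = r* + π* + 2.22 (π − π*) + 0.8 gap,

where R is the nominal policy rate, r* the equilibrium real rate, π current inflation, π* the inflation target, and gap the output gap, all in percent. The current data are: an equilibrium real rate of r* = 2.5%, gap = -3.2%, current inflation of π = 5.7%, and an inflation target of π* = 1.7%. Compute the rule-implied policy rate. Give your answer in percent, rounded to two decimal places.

10.52%

R = 2.5 + 1.7 + 2.22 × (5.7 − 1.7) + 0.8 × (-3.2)
   = 2.5 + 1.7 + 8.88 − 2.56 = 10.52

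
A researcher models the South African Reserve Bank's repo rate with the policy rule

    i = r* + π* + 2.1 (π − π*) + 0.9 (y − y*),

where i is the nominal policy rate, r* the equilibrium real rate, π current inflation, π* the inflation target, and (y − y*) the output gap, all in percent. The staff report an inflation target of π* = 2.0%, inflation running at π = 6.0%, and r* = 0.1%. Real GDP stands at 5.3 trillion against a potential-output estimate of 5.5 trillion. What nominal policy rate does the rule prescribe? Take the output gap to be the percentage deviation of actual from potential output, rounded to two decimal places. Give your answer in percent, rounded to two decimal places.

7.22%

Output gap = 100 × (5.3 − 5.5) / 5.5 = -3.64%.
i = 0.10 + 2.00 + 2.1 × (6.00 − 2.00) + 0.9 × (-3.64)
   = 0.10 + 2 + 8.4 − 3.276 = 7.22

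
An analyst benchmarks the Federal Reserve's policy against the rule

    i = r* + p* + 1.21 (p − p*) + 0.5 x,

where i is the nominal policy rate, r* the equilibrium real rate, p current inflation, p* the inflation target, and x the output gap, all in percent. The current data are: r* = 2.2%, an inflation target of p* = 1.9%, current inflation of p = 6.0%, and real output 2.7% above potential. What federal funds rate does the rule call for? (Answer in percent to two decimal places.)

10.41%

Output 2.7% above potential → x = 2.7.
i = 2.2 + 1.9 + 1.21 × (6.0 − 1.9) + 0.5 × 2.7
   = 2.2 + 1.9 + 4.961 + 1.35 = 10.41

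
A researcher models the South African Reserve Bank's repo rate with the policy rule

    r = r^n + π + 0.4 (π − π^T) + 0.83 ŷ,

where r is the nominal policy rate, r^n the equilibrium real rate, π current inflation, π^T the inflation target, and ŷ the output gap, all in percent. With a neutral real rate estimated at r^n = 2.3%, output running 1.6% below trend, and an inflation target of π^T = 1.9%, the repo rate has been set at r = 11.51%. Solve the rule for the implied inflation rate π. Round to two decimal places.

Output 1.6% below potential → ŷ = -1.6.
Collecting π: r = r^n + (1 + 0.4) π − 0.4 π^T + 0.83 ŷ
1.4 π = 11.51 − 2.3 + 0.4 × 1.9 − 0.83 × (-1.6) = 11.298
π = 11.298 / 1.4 = 8.07

8.07%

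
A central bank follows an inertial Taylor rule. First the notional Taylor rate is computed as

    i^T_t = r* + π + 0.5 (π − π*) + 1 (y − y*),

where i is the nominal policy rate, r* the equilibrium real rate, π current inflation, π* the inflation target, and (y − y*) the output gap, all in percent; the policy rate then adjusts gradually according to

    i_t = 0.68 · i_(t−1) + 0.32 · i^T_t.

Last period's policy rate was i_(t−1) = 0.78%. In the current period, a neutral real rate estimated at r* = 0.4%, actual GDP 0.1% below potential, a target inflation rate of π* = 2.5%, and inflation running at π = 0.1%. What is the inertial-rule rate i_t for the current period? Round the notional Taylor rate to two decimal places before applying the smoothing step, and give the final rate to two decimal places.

0.27%

Output 0.1% below potential → (y − y*) = -0.1.
i^T_t = 0.4 + 0.1 + 0.5 × (0.1 − 2.5) + 1 × (-0.1)
   = 0.4 + 0.1 − 1.2 − 0.1 = -0.80
i_t = 0.68 × 0.78 + 0.32 × (-0.80) = 0.5304 − 0.256 = 0.27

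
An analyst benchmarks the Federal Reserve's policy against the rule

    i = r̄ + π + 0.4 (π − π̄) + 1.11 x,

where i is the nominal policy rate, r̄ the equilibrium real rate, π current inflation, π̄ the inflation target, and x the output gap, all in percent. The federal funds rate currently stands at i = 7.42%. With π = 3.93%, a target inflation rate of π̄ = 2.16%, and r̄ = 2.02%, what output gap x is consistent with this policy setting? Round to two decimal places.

0.69%

1.11 x = 7.42 − 2.02 − 3.93 − 0.4 × (3.93 − 2.16) = 0.762
x = 0.762 / 1.11 = 0.69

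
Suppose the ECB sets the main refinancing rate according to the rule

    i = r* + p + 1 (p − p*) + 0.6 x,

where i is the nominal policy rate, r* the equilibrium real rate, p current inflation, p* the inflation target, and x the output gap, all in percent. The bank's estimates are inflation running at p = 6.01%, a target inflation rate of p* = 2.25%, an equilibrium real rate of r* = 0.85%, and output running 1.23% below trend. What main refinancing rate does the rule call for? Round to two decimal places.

9.88%

Output 1.23% below potential → x = -1.23.
i = 0.85 + 6.01 + 1 × (6.01 − 2.25) + 0.6 × (-1.23)
   = 0.85 + 6.01 + 3.76 − 0.738 = 9.88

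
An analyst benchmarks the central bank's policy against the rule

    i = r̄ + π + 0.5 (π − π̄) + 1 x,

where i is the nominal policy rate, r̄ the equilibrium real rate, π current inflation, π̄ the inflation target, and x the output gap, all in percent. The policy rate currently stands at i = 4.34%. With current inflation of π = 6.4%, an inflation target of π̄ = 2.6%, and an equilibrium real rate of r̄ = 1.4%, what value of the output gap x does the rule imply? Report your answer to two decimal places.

-5.36%

1 x = 4.34 − 1.4 − 6.4 − 0.5 × (6.4 − 2.6) = -5.36
x = -5.36 / 1 = -5.36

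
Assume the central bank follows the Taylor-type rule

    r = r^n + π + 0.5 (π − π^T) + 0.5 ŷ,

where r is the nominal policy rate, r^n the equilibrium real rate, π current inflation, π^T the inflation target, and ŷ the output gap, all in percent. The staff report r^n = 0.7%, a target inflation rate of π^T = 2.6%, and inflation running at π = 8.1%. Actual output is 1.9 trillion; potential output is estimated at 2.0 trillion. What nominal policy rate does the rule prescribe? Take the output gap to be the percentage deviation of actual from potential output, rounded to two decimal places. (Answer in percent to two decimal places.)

9.05%

Output gap = 100 × (1.9 − 2.0) / 2.0 = -5.00%.
r = 0.70 + 8.10 + 0.5 × (8.10 − 2.60) + 0.5 × (-5.00)
   = 0.70 + 8.1 + 2.75 − 2.5 = 9.05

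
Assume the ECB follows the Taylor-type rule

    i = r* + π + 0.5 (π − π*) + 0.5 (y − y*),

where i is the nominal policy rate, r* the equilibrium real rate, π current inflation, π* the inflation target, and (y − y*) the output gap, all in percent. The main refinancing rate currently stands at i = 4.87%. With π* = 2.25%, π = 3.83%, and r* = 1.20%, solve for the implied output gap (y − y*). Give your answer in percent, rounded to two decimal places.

0.5 (y − y*) = 4.87 − 1.20 − 3.83 − 0.5 × (3.83 − 2.25) = -0.95
(y − y*) = -0.95 / 0.5 = -1.90

-1.90%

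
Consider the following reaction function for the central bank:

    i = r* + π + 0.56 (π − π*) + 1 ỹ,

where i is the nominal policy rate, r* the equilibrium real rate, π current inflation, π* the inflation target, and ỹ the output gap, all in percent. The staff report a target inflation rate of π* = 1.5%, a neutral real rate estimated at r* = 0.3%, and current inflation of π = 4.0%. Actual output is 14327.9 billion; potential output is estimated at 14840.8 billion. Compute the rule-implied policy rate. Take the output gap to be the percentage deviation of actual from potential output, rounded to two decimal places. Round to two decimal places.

2.24%

Output gap = 100 × (14327.9 − 14840.8) / 14840.8 = -3.46%.
i = 0.30 + 4.00 + 0.56 × (4.00 − 1.50) + 1 × (-3.46)
   = 0.30 + 4 + 1.4 − 3.46 = 2.24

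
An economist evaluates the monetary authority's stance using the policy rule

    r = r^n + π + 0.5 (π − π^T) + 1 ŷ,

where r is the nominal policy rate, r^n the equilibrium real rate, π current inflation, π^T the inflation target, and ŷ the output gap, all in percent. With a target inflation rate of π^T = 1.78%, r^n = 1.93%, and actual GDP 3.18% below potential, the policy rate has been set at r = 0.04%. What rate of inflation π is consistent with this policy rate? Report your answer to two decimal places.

Output 3.18% below potential → ŷ = -3.18.
Collecting π: r = r^n + (1 + 0.5) π − 0.5 π^T + 1 ŷ
1.5 π = 0.04 − 1.93 + 0.5 × 1.78 − 1 × (-3.18) = 2.18
π = 2.18 / 1.5 = 1.45

1.45%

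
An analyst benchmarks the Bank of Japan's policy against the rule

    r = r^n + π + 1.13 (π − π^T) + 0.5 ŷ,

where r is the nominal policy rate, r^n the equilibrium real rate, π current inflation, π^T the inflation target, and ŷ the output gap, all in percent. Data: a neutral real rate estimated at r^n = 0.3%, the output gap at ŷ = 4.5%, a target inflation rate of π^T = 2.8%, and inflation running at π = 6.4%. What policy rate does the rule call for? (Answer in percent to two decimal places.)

r = 0.3 + 6.4 + 1.13 × (6.4 − 2.8) + 0.5 × 4.5
   = 0.3 + 6.4 + 4.068 + 2.25 = 13.02

13.02%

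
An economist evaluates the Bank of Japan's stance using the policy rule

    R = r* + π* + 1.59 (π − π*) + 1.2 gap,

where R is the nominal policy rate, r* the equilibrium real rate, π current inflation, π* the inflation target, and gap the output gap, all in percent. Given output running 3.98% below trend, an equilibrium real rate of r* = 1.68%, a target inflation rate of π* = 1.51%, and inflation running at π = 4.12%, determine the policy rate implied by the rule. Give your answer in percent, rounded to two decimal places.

2.56%

Output 3.98% below potential → gap = -3.98.
R = 1.68 + 1.51 + 1.59 × (4.12 − 1.51) + 1.2 × (-3.98)
   = 1.68 + 1.51 + 4.1499 − 4.776 = 2.56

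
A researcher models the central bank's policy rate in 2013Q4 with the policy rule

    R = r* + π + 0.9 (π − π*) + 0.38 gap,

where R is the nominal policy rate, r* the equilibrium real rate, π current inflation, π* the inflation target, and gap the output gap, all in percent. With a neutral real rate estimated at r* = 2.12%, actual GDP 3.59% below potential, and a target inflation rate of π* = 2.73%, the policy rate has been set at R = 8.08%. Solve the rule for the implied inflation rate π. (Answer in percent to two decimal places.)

5.15%

Output 3.59% below potential → gap = -3.59.
Collecting π: R = r* + (1 + 0.9) π − 0.9 π* + 0.38 gap
1.9 π = 8.08 − 2.12 + 0.9 × 2.73 − 0.38 × (-3.59) = 9.7812
π = 9.7812 / 1.9 = 5.15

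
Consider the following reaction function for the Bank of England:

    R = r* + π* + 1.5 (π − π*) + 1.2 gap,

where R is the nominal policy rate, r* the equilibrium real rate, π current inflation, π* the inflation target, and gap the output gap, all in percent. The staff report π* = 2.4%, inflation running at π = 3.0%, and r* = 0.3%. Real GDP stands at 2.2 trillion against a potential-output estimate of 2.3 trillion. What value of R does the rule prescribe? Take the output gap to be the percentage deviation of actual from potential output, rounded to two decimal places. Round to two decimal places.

Output gap = 100 × (2.2 − 2.3) / 2.3 = -4.35%.
R = 0.30 + 2.40 + 1.5 × (3.00 − 2.40) + 1.2 × (-4.35)
   = 0.30 + 2.4 + 0.9 − 5.22 = -1.62

-1.62%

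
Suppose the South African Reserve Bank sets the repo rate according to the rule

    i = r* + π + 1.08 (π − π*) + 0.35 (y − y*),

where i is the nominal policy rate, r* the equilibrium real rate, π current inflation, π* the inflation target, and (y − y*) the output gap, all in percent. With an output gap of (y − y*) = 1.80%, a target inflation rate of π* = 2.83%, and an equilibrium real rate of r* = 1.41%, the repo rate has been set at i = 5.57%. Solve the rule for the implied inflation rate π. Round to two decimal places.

Collecting π: i = r* + (1 + 1.08) π − 1.08 π* + 0.35 (y − y*)
2.08 π = 5.57 − 1.41 + 1.08 × 2.83 − 0.35 × 1.80 = 6.5864
π = 6.5864 / 2.08 = 3.17

3.17%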